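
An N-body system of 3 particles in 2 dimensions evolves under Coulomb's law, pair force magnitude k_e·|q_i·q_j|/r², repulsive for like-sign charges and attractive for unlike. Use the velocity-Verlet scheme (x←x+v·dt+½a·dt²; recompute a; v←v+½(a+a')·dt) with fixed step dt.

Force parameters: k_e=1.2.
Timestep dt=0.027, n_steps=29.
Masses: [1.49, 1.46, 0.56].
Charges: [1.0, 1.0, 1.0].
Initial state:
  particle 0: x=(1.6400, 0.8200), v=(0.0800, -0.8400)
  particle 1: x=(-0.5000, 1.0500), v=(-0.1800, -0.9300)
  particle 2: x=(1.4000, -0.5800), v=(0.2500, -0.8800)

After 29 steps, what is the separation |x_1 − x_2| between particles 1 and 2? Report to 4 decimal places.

step 0: x0=(1.6400, 0.8200) x1=(-0.5000, 1.0500) x2=(1.4000, -0.5800)
step 1: x0=(1.6422, 0.7975) x1=(-0.5050, 1.0249) x2=(1.4068, -0.6042)
step 2: x0=(1.6447, 0.7752) x1=(-0.5101, 0.9999) x2=(1.4136, -0.6294)
step 3: x0=(1.6473, 0.7532) x1=(-0.5155, 0.9750) x2=(1.4205, -0.6554)
step 4: x0=(1.6500, 0.7315) x1=(-0.5210, 0.9502) x2=(1.4275, -0.6824)
step 5: x0=(1.6530, 0.7100) x1=(-0.5268, 0.9254) x2=(1.4345, -0.7103)
step 6: x0=(1.6560, 0.6888) x1=(-0.5327, 0.9007) x2=(1.4416, -0.7391)
step 7: x0=(1.6593, 0.6679) x1=(-0.5389, 0.8760) x2=(1.4488, -0.7688)
step 8: x0=(1.6627, 0.6473) x1=(-0.5452, 0.8515) x2=(1.4560, -0.7993)
step 9: x0=(1.6663, 0.6269) x1=(-0.5517, 0.8270) x2=(1.4634, -0.8308)
step 10: x0=(1.6700, 0.6067) x1=(-0.5584, 0.8025) x2=(1.4708, -0.8631)
step 11: x0=(1.6739, 0.5868) x1=(-0.5653, 0.7782) x2=(1.4782, -0.8962)
step 12: x0=(1.6779, 0.5672) x1=(-0.5724, 0.7539) x2=(1.4858, -0.9302)
step 13: x0=(1.6821, 0.5478) x1=(-0.5797, 0.7296) x2=(1.4935, -0.9650)
step 14: x0=(1.6864, 0.5287) x1=(-0.5871, 0.7055) x2=(1.5012, -1.0006)
step 15: x0=(1.6909, 0.5098) x1=(-0.5948, 0.6813) x2=(1.5090, -1.0370)
step 16: x0=(1.6955, 0.4911) x1=(-0.6026, 0.6573) x2=(1.5169, -1.0742)
step 17: x0=(1.7003, 0.4727) x1=(-0.6105, 0.6333) x2=(1.5249, -1.1121)
step 18: x0=(1.7051, 0.4544) x1=(-0.6187, 0.6093) x2=(1.5330, -1.1507)
step 19: x0=(1.7102, 0.4364) x1=(-0.6270, 0.5855) x2=(1.5412, -1.1901)
step 20: x0=(1.7153, 0.4186) x1=(-0.6355, 0.5616) x2=(1.5494, -1.2302)
step 21: x0=(1.7206, 0.4010) x1=(-0.6442, 0.5379) x2=(1.5578, -1.2710)
step 22: x0=(1.7260, 0.3836) x1=(-0.6530, 0.5141) x2=(1.5663, -1.3125)
step 23: x0=(1.7315, 0.3664) x1=(-0.6619, 0.4905) x2=(1.5748, -1.3546)
step 24: x0=(1.7371, 0.3494) x1=(-0.6711, 0.4669) x2=(1.5835, -1.3973)
step 25: x0=(1.7429, 0.3326) x1=(-0.6804, 0.4433) x2=(1.5922, -1.4407)
step 26: x0=(1.7487, 0.3160) x1=(-0.6898, 0.4198) x2=(1.6011, -1.4847)
step 27: x0=(1.7547, 0.2995) x1=(-0.6994, 0.3963) x2=(1.6100, -1.5293)
step 28: x0=(1.7608, 0.2832) x1=(-0.7092, 0.3729) x2=(1.6191, -1.5744)
step 29: x0=(1.7670, 0.2671) x1=(-0.7191, 0.3495) x2=(1.6282, -1.6201)

3.0642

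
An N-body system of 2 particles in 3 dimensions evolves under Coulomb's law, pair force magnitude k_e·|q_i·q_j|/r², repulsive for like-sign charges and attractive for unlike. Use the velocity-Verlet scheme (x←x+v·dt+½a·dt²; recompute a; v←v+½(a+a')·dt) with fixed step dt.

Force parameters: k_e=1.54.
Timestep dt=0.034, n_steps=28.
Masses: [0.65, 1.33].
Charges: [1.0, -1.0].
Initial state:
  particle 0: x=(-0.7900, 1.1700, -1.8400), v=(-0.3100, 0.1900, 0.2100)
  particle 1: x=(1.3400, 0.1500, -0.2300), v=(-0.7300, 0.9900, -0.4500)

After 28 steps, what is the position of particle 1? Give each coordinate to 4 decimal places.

(0.5778, 1.1165, -0.7046)

step 0: x0=(-0.7900, 1.1700, -1.8400) x1=(1.3400, 0.1500, -0.2300)
step 1: x0=(-0.8004, 1.1764, -1.8328) x1=(1.3151, 0.1837, -0.2453)
step 2: x0=(-0.8106, 1.1827, -1.8253) x1=(1.2901, 0.2174, -0.2608)
step 3: x0=(-0.8205, 1.1888, -1.8177) x1=(1.2650, 0.2512, -0.2763)
step 4: x0=(-0.8301, 1.1949, -1.8099) x1=(1.2397, 0.2851, -0.2920)
step 5: x0=(-0.8394, 1.2008, -1.8019) x1=(1.2143, 0.3190, -0.3077)
step 6: x0=(-0.8485, 1.2066, -1.7936) x1=(1.1888, 0.3530, -0.3235)
step 7: x0=(-0.8572, 1.2122, -1.7852) x1=(1.1631, 0.3871, -0.3395)
step 8: x0=(-0.8657, 1.2178, -1.7765) x1=(1.1372, 0.4212, -0.3555)
step 9: x0=(-0.8738, 1.2232, -1.7676) x1=(1.1112, 0.4554, -0.3717)
step 10: x0=(-0.8816, 1.2285, -1.7584) x1=(1.0851, 0.4896, -0.3880)
step 11: x0=(-0.8891, 1.2336, -1.7491) x1=(1.0587, 0.5239, -0.4044)
step 12: x0=(-0.8962, 1.2386, -1.7394) x1=(1.0322, 0.5583, -0.4209)
step 13: x0=(-0.9029, 1.2435, -1.7296) x1=(1.0055, 0.5927, -0.4375)
step 14: x0=(-0.9092, 1.2483, -1.7195) x1=(0.9787, 0.6272, -0.4543)
step 15: x0=(-0.9152, 1.2529, -1.7091) x1=(0.9516, 0.6617, -0.4712)
step 16: x0=(-0.9207, 1.2574, -1.6984) x1=(0.9244, 0.6963, -0.4882)
step 17: x0=(-0.9259, 1.2618, -1.6874) x1=(0.8969, 0.7310, -0.5053)
step 18: x0=(-0.9305, 1.2661, -1.6762) x1=(0.8692, 0.7658, -0.5226)
step 19: x0=(-0.9347, 1.2702, -1.6647) x1=(0.8413, 0.8006, -0.5401)
step 20: x0=(-0.9385, 1.2742, -1.6528) x1=(0.8131, 0.8354, -0.5577)
step 21: x0=(-0.9417, 1.2780, -1.6407) x1=(0.7847, 0.8704, -0.5754)
step 22: x0=(-0.9443, 1.2818, -1.6282) x1=(0.7561, 0.9054, -0.5933)
step 23: x0=(-0.9465, 1.2854, -1.6154) x1=(0.7271, 0.9404, -0.6114)
step 24: x0=(-0.9480, 1.2889, -1.6022) x1=(0.6979, 0.9755, -0.6297)
step 25: x0=(-0.9489, 1.2922, -1.5886) x1=(0.6684, 1.0107, -0.6481)
step 26: x0=(-0.9492, 1.2955, -1.5747) x1=(0.6385, 1.0459, -0.6667)
step 27: x0=(-0.9487, 1.2986, -1.5604) x1=(0.6083, 1.0812, -0.6855)
step 28: x0=(-0.9475, 1.3017, -1.5456) x1=(0.5778, 1.1165, -0.7046)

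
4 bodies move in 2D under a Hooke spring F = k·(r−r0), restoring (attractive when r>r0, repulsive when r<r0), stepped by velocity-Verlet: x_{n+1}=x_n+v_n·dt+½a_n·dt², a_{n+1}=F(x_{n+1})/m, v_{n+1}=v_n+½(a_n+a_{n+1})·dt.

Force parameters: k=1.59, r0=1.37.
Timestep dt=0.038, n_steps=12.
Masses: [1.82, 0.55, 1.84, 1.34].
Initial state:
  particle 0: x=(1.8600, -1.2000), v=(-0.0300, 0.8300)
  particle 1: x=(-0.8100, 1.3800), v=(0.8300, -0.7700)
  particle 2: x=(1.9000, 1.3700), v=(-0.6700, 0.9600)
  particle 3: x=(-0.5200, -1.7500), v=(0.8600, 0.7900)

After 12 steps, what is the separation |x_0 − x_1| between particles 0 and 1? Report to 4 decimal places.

1.6334

step 0: x0=(1.8600, -1.2000) x1=(-0.8100, 1.3800) x2=(1.9000, 1.3700) x3=(-0.5200, -1.7500)
step 1: x0=(1.8571, -1.1668) x1=(-0.7718, 1.3436) x2=(1.8727, 1.4045) x3=(-0.4852, -1.7165)
step 2: x0=(1.8510, -1.1305) x1=(-0.7208, 1.2938) x2=(1.8419, 1.4349) x3=(-0.4463, -1.6762)
step 3: x0=(1.8416, -1.0910) x1=(-0.6576, 1.2313) x2=(1.8078, 1.4612) x3=(-0.4035, -1.6294)
step 4: x0=(1.8291, -1.0486) x1=(-0.5830, 1.1572) x2=(1.7705, 1.4834) x3=(-0.3570, -1.5762)
step 5: x0=(1.8138, -1.0033) x1=(-0.4979, 1.0727) x2=(1.7304, 1.5016) x3=(-0.3069, -1.5170)
step 6: x0=(1.7958, -0.9554) x1=(-0.4034, 0.9789) x2=(1.6876, 1.5159) x3=(-0.2533, -1.4522)
step 7: x0=(1.7754, -0.9051) x1=(-0.3005, 0.8771) x2=(1.6424, 1.5262) x3=(-0.1967, -1.3821)
step 8: x0=(1.7527, -0.8524) x1=(-0.1904, 0.7689) x2=(1.5952, 1.5328) x3=(-0.1371, -1.3072)
step 9: x0=(1.7282, -0.7977) x1=(-0.0744, 0.6555) x2=(1.5460, 1.5357) x3=(-0.0748, -1.2280)
step 10: x0=(1.7020, -0.7412) x1=(0.0465, 0.5384) x2=(1.4953, 1.5352) x3=(-0.0102, -1.1451)
step 11: x0=(1.6746, -0.6831) x1=(0.1710, 0.4191) x2=(1.4433, 1.5314) x3=(0.0566, -1.0589)
step 12: x0=(1.6461, -0.6236) x1=(0.2982, 0.2990) x2=(1.3902, 1.5245) x3=(0.1251, -0.9700)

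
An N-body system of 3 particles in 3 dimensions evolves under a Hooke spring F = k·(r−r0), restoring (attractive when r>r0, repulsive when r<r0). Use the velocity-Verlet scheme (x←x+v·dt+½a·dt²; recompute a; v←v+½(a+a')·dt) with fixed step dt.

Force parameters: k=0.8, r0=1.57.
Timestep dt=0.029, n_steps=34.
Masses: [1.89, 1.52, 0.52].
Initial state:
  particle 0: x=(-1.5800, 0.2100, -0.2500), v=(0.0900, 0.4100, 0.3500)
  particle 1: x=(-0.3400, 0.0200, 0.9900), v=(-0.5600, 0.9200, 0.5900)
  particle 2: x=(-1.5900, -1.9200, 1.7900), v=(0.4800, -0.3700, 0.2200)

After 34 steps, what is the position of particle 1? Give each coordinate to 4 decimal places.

(-0.9815, 0.7475, 1.6054)

step 0: x0=(-1.5800, 0.2100, -0.2500) x1=(-0.3400, 0.0200, 0.9900) x2=(-1.5900, -1.9200, 1.7900)
step 1: x0=(-1.5774, 0.2217, -0.2397) x1=(-0.3564, 0.0465, 1.0071) x2=(-1.5758, -1.9296, 1.7956)
step 2: x0=(-1.5747, 0.2331, -0.2289) x1=(-0.3730, 0.0728, 1.0244) x2=(-1.5610, -1.9370, 1.7996)
step 3: x0=(-1.5720, 0.2440, -0.2178) x1=(-0.3899, 0.0987, 1.0416) x2=(-1.5457, -1.9422, 1.8019)
step 4: x0=(-1.5692, 0.2546, -0.2063) x1=(-0.4070, 0.1243, 1.0590) x2=(-1.5298, -1.9450, 1.8027)
step 5: x0=(-1.5664, 0.2648, -0.1944) x1=(-0.4243, 0.1495, 1.0764) x2=(-1.5135, -1.9456, 1.8019)
step 6: x0=(-1.5635, 0.2747, -0.1822) x1=(-0.4418, 0.1744, 1.0939) x2=(-1.4966, -1.9438, 1.7995)
step 7: x0=(-1.5606, 0.2842, -0.1696) x1=(-0.4596, 0.1990, 1.1115) x2=(-1.4793, -1.9396, 1.7956)
step 8: x0=(-1.5577, 0.2933, -0.1566) x1=(-0.4775, 0.2233, 1.1291) x2=(-1.4616, -1.9331, 1.7902)
step 9: x0=(-1.5547, 0.3020, -0.1432) x1=(-0.4957, 0.2472, 1.1468) x2=(-1.4435, -1.9242, 1.7833)
step 10: x0=(-1.5517, 0.3104, -0.1296) x1=(-0.5140, 0.2707, 1.1645) x2=(-1.4250, -1.9129, 1.7749)
step 11: x0=(-1.5486, 0.3183, -0.1155) x1=(-0.5325, 0.2939, 1.1824) x2=(-1.4061, -1.8993, 1.7651)
step 12: x0=(-1.5455, 0.3260, -0.1012) x1=(-0.5511, 0.3168, 1.2003) x2=(-1.3870, -1.8834, 1.7539)
step 13: x0=(-1.5424, 0.3332, -0.0865) x1=(-0.5699, 0.3393, 1.2182) x2=(-1.3675, -1.8652, 1.7414)
step 14: x0=(-1.5392, 0.3401, -0.0715) x1=(-0.5888, 0.3615, 1.2362) x2=(-1.3478, -1.8447, 1.7275)
step 15: x0=(-1.5360, 0.3467, -0.0562) x1=(-0.6079, 0.3834, 1.2543) x2=(-1.3279, -1.8220, 1.7124)
step 16: x0=(-1.5327, 0.3529, -0.0407) x1=(-0.6271, 0.4049, 1.2724) x2=(-1.3078, -1.7970, 1.6961)
step 17: x0=(-1.5294, 0.3588, -0.0248) x1=(-0.6463, 0.4261, 1.2906) x2=(-1.2875, -1.7700, 1.6787)
step 18: x0=(-1.5261, 0.3644, -0.0087) x1=(-0.6657, 0.4470, 1.3089) x2=(-1.2671, -1.7408, 1.6601)
step 19: x0=(-1.5227, 0.3696, 0.0077) x1=(-0.6852, 0.4676, 1.3271) x2=(-1.2465, -1.7096, 1.6405)
step 20: x0=(-1.5193, 0.3746, 0.0242) x1=(-0.7047, 0.4879, 1.3455) x2=(-1.2259, -1.6764, 1.6199)
step 21: x0=(-1.5158, 0.3792, 0.0411) x1=(-0.7243, 0.5079, 1.3638) x2=(-1.2053, -1.6413, 1.5984)
step 22: x0=(-1.5123, 0.3836, 0.0581) x1=(-0.7440, 0.5276, 1.3822) x2=(-1.1846, -1.6044, 1.5759)
step 23: x0=(-1.5088, 0.3877, 0.0753) x1=(-0.7637, 0.5471, 1.4007) x2=(-1.1639, -1.5658, 1.5527)
step 24: x0=(-1.5052, 0.3916, 0.0927) x1=(-0.7834, 0.5663, 1.4191) x2=(-1.1432, -1.5255, 1.5288)
step 25: x0=(-1.5016, 0.3952, 0.1103) x1=(-0.8032, 0.5853, 1.4376) x2=(-1.1226, -1.4836, 1.5041)
step 26: x0=(-1.4979, 0.3986, 0.1280) x1=(-0.8230, 0.6040, 1.4562) x2=(-1.1021, -1.4402, 1.4788)
step 27: x0=(-1.4942, 0.4017, 0.1459) x1=(-0.8428, 0.6225, 1.4747) x2=(-1.0816, -1.3954, 1.4529)
step 28: x0=(-1.4905, 0.4047, 0.1638) x1=(-0.8627, 0.6409, 1.4933) x2=(-1.0612, -1.3493, 1.4266)
step 29: x0=(-1.4868, 0.4075, 0.1819) x1=(-0.8825, 0.6590, 1.5120) x2=(-1.0409, -1.3020, 1.3998)
step 30: x0=(-1.4830, 0.4101, 0.2001) x1=(-0.9023, 0.6770, 1.5306) x2=(-1.0208, -1.2536, 1.3725)
step 31: x0=(-1.4792, 0.4126, 0.2183) x1=(-0.9222, 0.6948, 1.5493) x2=(-1.0007, -1.2042, 1.3450)
step 32: x0=(-1.4754, 0.4149, 0.2366) x1=(-0.9420, 0.7125, 1.5679) x2=(-0.9808, -1.1539, 1.3172)
step 33: x0=(-1.4715, 0.4171, 0.2549) x1=(-0.9618, 0.7301, 1.5867) x2=(-0.9610, -1.1027, 1.2891)
step 34: x0=(-1.4676, 0.4192, 0.2733) x1=(-0.9815, 0.7475, 1.6054) x2=(-0.9413, -1.0509, 1.2609)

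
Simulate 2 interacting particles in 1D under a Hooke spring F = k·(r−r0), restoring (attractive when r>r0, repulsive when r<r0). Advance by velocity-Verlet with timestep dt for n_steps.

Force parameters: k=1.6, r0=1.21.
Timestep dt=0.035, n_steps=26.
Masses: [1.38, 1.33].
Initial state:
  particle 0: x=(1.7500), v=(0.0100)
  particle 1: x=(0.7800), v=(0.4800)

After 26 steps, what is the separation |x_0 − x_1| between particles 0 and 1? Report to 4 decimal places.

step 0: x0=(1.7500) x1=(0.7800)
step 1: x0=(1.7505) x1=(0.7966)
step 2: x0=(1.7514) x1=(0.8129)
step 3: x0=(1.7527) x1=(0.8287)
step 4: x0=(1.7544) x1=(0.8441)
step 5: x0=(1.7565) x1=(0.8591)
step 6: x0=(1.7590) x1=(0.8736)
step 7: x0=(1.7620) x1=(0.8877)
step 8: x0=(1.7655) x1=(0.9012)
step 9: x0=(1.7695) x1=(0.9143)
step 10: x0=(1.7739) x1=(0.9268)
step 11: x0=(1.7789) x1=(0.9388)
step 12: x0=(1.7845) x1=(0.9502)
step 13: x0=(1.7905) x1=(0.9611)
step 14: x0=(1.7971) x1=(0.9714)
step 15: x0=(1.8042) x1=(0.9812)
step 16: x0=(1.8119) x1=(0.9904)
step 17: x0=(1.8202) x1=(0.9990)
step 18: x0=(1.8290) x1=(1.0070)
step 19: x0=(1.8383) x1=(1.0145)
step 20: x0=(1.8482) x1=(1.0214)
step 21: x0=(1.8586) x1=(1.0277)
step 22: x0=(1.8696) x1=(1.0335)
step 23: x0=(1.8811) x1=(1.0387)
step 24: x0=(1.8931) x1=(1.0434)
step 25: x0=(1.9057) x1=(1.0475)
step 26: x0=(1.9187) x1=(1.0512)

0.8676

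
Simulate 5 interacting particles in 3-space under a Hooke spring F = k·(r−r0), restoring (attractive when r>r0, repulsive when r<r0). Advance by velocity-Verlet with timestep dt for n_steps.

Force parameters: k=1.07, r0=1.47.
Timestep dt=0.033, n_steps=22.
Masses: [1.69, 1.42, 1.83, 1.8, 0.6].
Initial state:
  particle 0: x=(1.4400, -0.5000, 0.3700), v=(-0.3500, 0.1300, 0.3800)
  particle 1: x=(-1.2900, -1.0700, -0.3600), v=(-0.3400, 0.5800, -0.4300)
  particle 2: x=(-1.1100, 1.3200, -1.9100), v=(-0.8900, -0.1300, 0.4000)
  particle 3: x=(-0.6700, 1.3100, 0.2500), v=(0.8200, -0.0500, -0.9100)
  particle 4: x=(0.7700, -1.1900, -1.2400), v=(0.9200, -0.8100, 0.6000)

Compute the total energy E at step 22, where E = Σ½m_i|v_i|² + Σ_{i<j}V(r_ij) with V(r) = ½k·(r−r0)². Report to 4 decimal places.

14.1960

step 0: x0=(1.4400, -0.5000, 0.3700) x1=(-1.2900, -1.0700, -0.3600) x2=(-1.1100, 1.3200, -1.9100) x3=(-0.6700, 1.3100, 0.2500) x4=(0.7700, -1.1900, -1.2400)
step 1: x0=(1.4271, -0.4952, 0.3818) x1=(-1.3002, -1.0499, -0.3744) x2=(-1.1385, 1.3145, -1.8958) x3=(-0.6425, 1.3073, 0.2194) x4=(0.7981, -1.2139, -1.2191)
step 2: x0=(1.4113, -0.4893, 0.3921) x1=(-1.3085, -1.0278, -0.3891) x2=(-1.1653, 1.3068, -1.8795) x3=(-0.6141, 1.3025, 0.1878) x4=(0.8213, -1.2320, -1.1962)
step 3: x0=(1.3929, -0.4824, 0.4008) x1=(-1.3147, -1.0040, -0.4041) x2=(-1.1903, 1.2967, -1.8612) x3=(-0.5850, 1.2957, 0.1551) x4=(0.8397, -1.2443, -1.1714)
step 4: x0=(1.3717, -0.4744, 0.4080) x1=(-1.3189, -0.9783, -0.4194) x2=(-1.2135, 1.2843, -1.8410) x3=(-0.5550, 1.2869, 0.1215) x4=(0.8531, -1.2507, -1.1448)
step 5: x0=(1.3478, -0.4654, 0.4137) x1=(-1.3212, -0.9510, -0.4349) x2=(-1.2348, 1.2697, -1.8189) x3=(-0.5244, 1.2761, 0.0871) x4=(0.8615, -1.2512, -1.1165)
step 6: x0=(1.3214, -0.4554, 0.4179) x1=(-1.3214, -0.9220, -0.4506) x2=(-1.2543, 1.2529, -1.7949) x3=(-0.4931, 1.2634, 0.0518) x4=(0.8648, -1.2459, -1.0868)
step 7: x0=(1.2925, -0.4445, 0.4206) x1=(-1.3196, -0.8915, -0.4664) x2=(-1.2718, 1.2340, -1.7691) x3=(-0.4612, 1.2489, 0.0158) x4=(0.8630, -1.2348, -1.0557)
step 8: x0=(1.2610, -0.4326, 0.4218) x1=(-1.3160, -0.8595, -0.4824) x2=(-1.2876, 1.2129, -1.7417) x3=(-0.4287, 1.2325, -0.0208) x4=(0.8561, -1.2181, -1.0235)
step 9: x0=(1.2272, -0.4198, 0.4215) x1=(-1.3104, -0.8262, -0.4985) x2=(-1.3014, 1.1899, -1.7125) x3=(-0.3957, 1.2145, -0.0580) x4=(0.8443, -1.1960, -0.9904)
step 10: x0=(1.1911, -0.4060, 0.4199) x1=(-1.3030, -0.7916, -0.5146) x2=(-1.3134, 1.1649, -1.6817) x3=(-0.3623, 1.1948, -0.0957) x4=(0.8277, -1.1686, -0.9566)
step 11: x0=(1.1527, -0.3914, 0.4169) x1=(-1.2938, -0.7559, -0.5307) x2=(-1.3236, 1.1381, -1.6495) x3=(-0.3284, 1.1735, -0.1339) x4=(0.8064, -1.1362, -0.9222)
step 12: x0=(1.1123, -0.3760, 0.4125) x1=(-1.2829, -0.7191, -0.5467) x2=(-1.3320, 1.1095, -1.6158) x3=(-0.2943, 1.1509, -0.1725) x4=(0.7806, -1.0990, -0.8874)
step 13: x0=(1.0698, -0.3597, 0.4069) x1=(-1.2704, -0.6813, -0.5627) x2=(-1.3386, 1.0793, -1.5807) x3=(-0.2599, 1.1268, -0.2114) x4=(0.7505, -1.0574, -0.8525)
step 14: x0=(1.0254, -0.3427, 0.4002) x1=(-1.2563, -0.6426, -0.5785) x2=(-1.3436, 1.0475, -1.5443) x3=(-0.2252, 1.1016, -0.2505) x4=(0.7163, -1.0116, -0.8177)
step 15: x0=(0.9793, -0.3249, 0.3922) x1=(-1.2408, -0.6032, -0.5942) x2=(-1.3469, 1.0143, -1.5068) x3=(-0.1904, 1.0753, -0.2898) x4=(0.6784, -0.9621, -0.7831)
step 16: x0=(0.9314, -0.3065, 0.3833) x1=(-1.2240, -0.5631, -0.6097) x2=(-1.3487, 0.9798, -1.4681) x3=(-0.1555, 1.0480, -0.3293) x4=(0.6369, -0.9092, -0.7490)
step 17: x0=(0.8820, -0.2873, 0.3733) x1=(-1.2060, -0.5224, -0.6249) x2=(-1.3490, 0.9441, -1.4284) x3=(-0.1205, 1.0198, -0.3689) x4=(0.5921, -0.8533, -0.7154)
step 18: x0=(0.8311, -0.2676, 0.3625) x1=(-1.1868, -0.4813, -0.6399) x2=(-1.3478, 0.9073, -1.3877) x3=(-0.0856, 0.9909, -0.4086) x4=(0.5445, -0.7948, -0.6827)
step 19: x0=(0.7790, -0.2473, 0.3509) x1=(-1.1667, -0.4399, -0.6547) x2=(-1.3454, 0.8697, -1.3462) x3=(-0.0506, 0.9614, -0.4484) x4=(0.4943, -0.7342, -0.6508)
step 20: x0=(0.7256, -0.2264, 0.3386) x1=(-1.1457, -0.3982, -0.6691) x2=(-1.3417, 0.8312, -1.3039) x3=(-0.0157, 0.9315, -0.4881) x4=(0.4418, -0.6719, -0.6200)
step 21: x0=(0.6712, -0.2050, 0.3257) x1=(-1.1239, -0.3563, -0.6832) x2=(-1.3368, 0.7921, -1.2610) x3=(0.0191, 0.9012, -0.5279) x4=(0.3873, -0.6083, -0.5903)
step 22: x0=(0.6158, -0.1832, 0.3123) x1=(-1.1015, -0.3144, -0.6970) x2=(-1.3310, 0.7524, -1.2174) x3=(0.0538, 0.8707, -0.5677) x4=(0.3313, -0.5439, -0.5619)
step 0 velocities: v0=(-0.3500, 0.1300, 0.3800) v1=(-0.3400, 0.5800, -0.4300) v2=(-0.8900, -0.1300, 0.4000) v3=(0.8200, -0.0500, -0.9100) v4=(0.9200, -0.8100, 0.6000)
step 0: KE=3.4901, PE=10.7138, E=14.2039
step 22 velocities: v0=(-1.6901, 0.6664, -0.4103) v1=(0.6862, 1.2690, -0.4133) v2=(0.1907, -1.2075, 1.3282) v3=(1.0493, -0.9249, -1.2059) v4=(-1.7183, 1.9598, 0.8433)
step 22: KE=12.8327, PE=1.3633, E=14.1960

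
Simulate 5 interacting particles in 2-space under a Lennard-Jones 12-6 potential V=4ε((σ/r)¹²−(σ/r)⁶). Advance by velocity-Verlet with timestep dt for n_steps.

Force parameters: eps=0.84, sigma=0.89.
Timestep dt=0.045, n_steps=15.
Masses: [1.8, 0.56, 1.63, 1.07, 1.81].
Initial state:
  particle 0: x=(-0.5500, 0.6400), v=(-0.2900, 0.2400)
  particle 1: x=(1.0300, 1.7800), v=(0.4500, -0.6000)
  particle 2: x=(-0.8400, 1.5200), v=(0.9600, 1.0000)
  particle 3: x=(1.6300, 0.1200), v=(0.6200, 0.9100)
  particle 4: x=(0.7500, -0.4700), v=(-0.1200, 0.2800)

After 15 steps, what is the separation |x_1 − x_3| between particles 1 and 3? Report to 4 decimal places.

1.1669

step 0: x0=(-0.5500, 0.6400) x1=(1.0300, 1.7800) x2=(-0.8400, 1.5200) x3=(1.6300, 0.1200) x4=(0.7500, -0.4700)
step 1: x0=(-0.5612, 0.6455) x1=(1.0500, 1.7525) x2=(-0.7986, 1.5708) x3=(1.6562, 0.1601) x4=(0.7454, -0.4567)
step 2: x0=(-0.5708, 0.6463) x1=(1.0696, 1.7239) x2=(-0.7584, 1.6266) x3=(1.6787, 0.1982) x4=(0.7427, -0.4417)
step 3: x0=(-0.5802, 0.6469) x1=(1.0887, 1.6939) x2=(-0.7179, 1.6826) x3=(1.6975, 0.2345) x4=(0.7419, -0.4251)
step 4: x0=(-0.5895, 0.6493) x1=(1.1076, 1.6623) x2=(-0.6770, 1.7364) x3=(1.7126, 0.2692) x4=(0.7428, -0.4070)
step 5: x0=(-0.5987, 0.6541) x1=(1.1262, 1.6288) x2=(-0.6357, 1.7873) x3=(1.7243, 0.3026) x4=(0.7453, -0.3874)
step 6: x0=(-0.6076, 0.6613) x1=(1.1449, 1.5928) x2=(-0.5940, 1.8355) x3=(1.7324, 0.3351) x4=(0.7493, -0.3663)
step 7: x0=(-0.6162, 0.6706) x1=(1.1639, 1.5536) x2=(-0.5521, 1.8812) x3=(1.7371, 0.3672) x4=(0.7548, -0.3438)
step 8: x0=(-0.6244, 0.6818) x1=(1.1837, 1.5103) x2=(-0.5100, 1.9245) x3=(1.7379, 0.3993) x4=(0.7617, -0.3198)
step 9: x0=(-0.6321, 0.6947) x1=(1.2051, 1.4614) x2=(-0.4679, 1.9659) x3=(1.7347, 0.4321) x4=(0.7700, -0.2944)
step 10: x0=(-0.6393, 0.7090) x1=(1.2289, 1.4053) x2=(-0.4257, 2.0054) x3=(1.7267, 0.4664) x4=(0.7798, -0.2674)
step 11: x0=(-0.6459, 0.7245) x1=(1.2551, 1.3421) x2=(-0.3836, 2.0434) x3=(1.7142, 0.5019) x4=(0.7911, -0.2387)
step 12: x0=(-0.6521, 0.7410) x1=(1.2732, 1.2906) x2=(-0.3414, 2.0800) x3=(1.7022, 0.5286) x4=(0.8040, -0.2083)
step 13: x0=(-0.6577, 0.7585) x1=(1.2346, 1.3366) x2=(-0.2994, 2.1154) x3=(1.7162, 0.5011) x4=(0.8187, -0.1757)
step 14: x0=(-0.6627, 0.7767) x1=(1.1891, 1.3911) x2=(-0.2573, 2.1497) x3=(1.7296, 0.4660) x4=(0.8352, -0.1412)
step 15: x0=(-0.6673, 0.7957) x1=(1.1458, 1.4379) x2=(-0.2152, 2.1828) x3=(1.7376, 0.4322) x4=(0.8538, -0.1046)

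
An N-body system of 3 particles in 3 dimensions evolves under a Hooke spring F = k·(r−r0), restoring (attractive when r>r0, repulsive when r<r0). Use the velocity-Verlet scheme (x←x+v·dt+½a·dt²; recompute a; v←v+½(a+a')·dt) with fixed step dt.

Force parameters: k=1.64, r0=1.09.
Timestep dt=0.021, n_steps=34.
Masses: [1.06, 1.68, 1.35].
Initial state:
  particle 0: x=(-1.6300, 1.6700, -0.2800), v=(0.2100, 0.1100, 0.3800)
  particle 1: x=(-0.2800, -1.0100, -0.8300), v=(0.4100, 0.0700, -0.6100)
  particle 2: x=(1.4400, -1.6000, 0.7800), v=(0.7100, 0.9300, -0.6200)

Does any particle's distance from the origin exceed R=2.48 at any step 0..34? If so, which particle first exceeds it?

no

step 0: x0=(-1.6300, 1.6700, -0.2800) x1=(-0.2800, -1.0100, -0.8300) x2=(1.4400, -1.6000, 0.7800)
step 1: x0=(-1.6245, 1.6709, -0.2719) x1=(-0.2714, -1.0082, -0.8425) x2=(1.4540, -1.5797, 0.7665)
step 2: x0=(-1.6168, 1.6689, -0.2634) x1=(-0.2627, -1.0059, -0.8545) x2=(1.4663, -1.5579, 0.7522)
step 3: x0=(-1.6069, 1.6640, -0.2547) x1=(-0.2540, -1.0029, -0.8660) x2=(1.4768, -1.5347, 0.7369)
step 4: x0=(-1.5948, 1.6563, -0.2458) x1=(-0.2453, -0.9993, -0.8769) x2=(1.4855, -1.5099, 0.7208)
step 5: x0=(-1.5805, 1.6459, -0.2366) x1=(-0.2365, -0.9951, -0.8873) x2=(1.4925, -1.4838, 0.7038)
step 6: x0=(-1.5641, 1.6326, -0.2273) x1=(-0.2277, -0.9902, -0.8971) x2=(1.4977, -1.4562, 0.6859)
step 7: x0=(-1.5455, 1.6166, -0.2177) x1=(-0.2189, -0.9848, -0.9063) x2=(1.5012, -1.4273, 0.6672)
step 8: x0=(-1.5247, 1.5980, -0.2080) x1=(-0.2100, -0.9787, -0.9150) x2=(1.5029, -1.3969, 0.6477)
step 9: x0=(-1.5018, 1.5766, -0.1982) x1=(-0.2011, -0.9721, -0.9232) x2=(1.5030, -1.3653, 0.6275)
step 10: x0=(-1.4769, 1.5527, -0.1883) x1=(-0.1921, -0.9648, -0.9308) x2=(1.5013, -1.3324, 0.6064)
step 11: x0=(-1.4499, 1.5263, -0.1782) x1=(-0.1831, -0.9570, -0.9378) x2=(1.4980, -1.2982, 0.5846)
step 12: x0=(-1.4208, 1.4973, -0.1682) x1=(-0.1741, -0.9485, -0.9443) x2=(1.4930, -1.2628, 0.5621)
step 13: x0=(-1.3898, 1.4660, -0.1580) x1=(-0.1650, -0.9395, -0.9502) x2=(1.4865, -1.2263, 0.5388)
step 14: x0=(-1.3569, 1.4323, -0.1479) x1=(-0.1559, -0.9299, -0.9556) x2=(1.4784, -1.1886, 0.5149)
step 15: x0=(-1.3220, 1.3963, -0.1378) x1=(-0.1468, -0.9198, -0.9605) x2=(1.4687, -1.1498, 0.4903)
step 16: x0=(-1.2853, 1.3582, -0.1277) x1=(-0.1376, -0.9091, -0.9649) x2=(1.4575, -1.1100, 0.4651)
step 17: x0=(-1.2468, 1.3180, -0.1176) x1=(-0.1283, -0.8978, -0.9687) x2=(1.4449, -1.0692, 0.4393)
step 18: x0=(-1.2066, 1.2757, -0.1076) x1=(-0.1190, -0.8861, -0.9720) x2=(1.4308, -1.0275, 0.4129)
step 19: x0=(-1.1647, 1.2315, -0.0978) x1=(-0.1097, -0.8738, -0.9749) x2=(1.4154, -0.9849, 0.3860)
step 20: x0=(-1.1212, 1.1854, -0.0880) x1=(-0.1003, -0.8610, -0.9772) x2=(1.3986, -0.9414, 0.3585)
step 21: x0=(-1.0762, 1.1376, -0.0784) x1=(-0.0909, -0.8478, -0.9791) x2=(1.3806, -0.8972, 0.3306)
step 22: x0=(-1.0297, 1.0881, -0.0689) x1=(-0.0814, -0.8341, -0.9805) x2=(1.3613, -0.8522, 0.3022)
step 23: x0=(-0.9817, 1.0371, -0.0596) x1=(-0.0718, -0.8200, -0.9814) x2=(1.3409, -0.8065, 0.2733)
step 24: x0=(-0.9325, 0.9846, -0.0504) x1=(-0.0622, -0.8055, -0.9819) x2=(1.3194, -0.7602, 0.2441)
step 25: x0=(-0.8820, 0.9308, -0.0415) x1=(-0.0525, -0.7905, -0.9820) x2=(1.2968, -0.7134, 0.2145)
step 26: x0=(-0.8303, 0.8757, -0.0328) x1=(-0.0428, -0.7752, -0.9817) x2=(1.2732, -0.6660, 0.1846)
step 27: x0=(-0.7776, 0.8195, -0.0242) x1=(-0.0331, -0.7595, -0.9810) x2=(1.2487, -0.6182, 0.1544)
step 28: x0=(-0.7238, 0.7622, -0.0160) x1=(-0.0232, -0.7436, -0.9800) x2=(1.2234, -0.5700, 0.1239)
step 29: x0=(-0.6691, 0.7040, -0.0079) x1=(-0.0133, -0.7273, -0.9786) x2=(1.1972, -0.5214, 0.0931)
step 30: x0=(-0.6136, 0.6450, -0.0001) x1=(-0.0034, -0.7107, -0.9769) x2=(1.1703, -0.4725, 0.0621)
step 31: x0=(-0.5573, 0.5852, 0.0075) x1=(0.0066, -0.6938, -0.9748) x2=(1.1428, -0.4233, 0.0310)
step 32: x0=(-0.5004, 0.5249, 0.0148) x1=(0.0166, -0.6768, -0.9725) x2=(1.1147, -0.3740, -0.0004)
step 33: x0=(-0.4429, 0.4639, 0.0219) x1=(0.0268, -0.6595, -0.9700) x2=(1.0860, -0.3245, -0.0318)
step 34: x0=(-0.3849, 0.4026, 0.0288) x1=(0.0369, -0.6420, -0.9672) x2=(1.0569, -0.2749, -0.0634)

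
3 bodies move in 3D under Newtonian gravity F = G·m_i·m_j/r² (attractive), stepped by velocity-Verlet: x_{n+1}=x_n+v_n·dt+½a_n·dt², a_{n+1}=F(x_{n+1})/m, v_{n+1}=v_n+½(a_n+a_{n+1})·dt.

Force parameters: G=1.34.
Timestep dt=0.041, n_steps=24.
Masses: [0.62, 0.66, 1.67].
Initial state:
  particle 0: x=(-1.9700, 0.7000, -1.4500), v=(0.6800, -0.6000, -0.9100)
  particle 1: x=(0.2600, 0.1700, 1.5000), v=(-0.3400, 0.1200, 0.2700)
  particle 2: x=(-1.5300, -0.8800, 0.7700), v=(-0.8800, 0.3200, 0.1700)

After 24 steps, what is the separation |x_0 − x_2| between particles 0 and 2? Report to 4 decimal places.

3.3406

step 0: x0=(-1.9700, 0.7000, -1.4500) x1=(0.2600, 0.1700, 1.5000) x2=(-1.5300, -0.8800, 0.7700)
step 1: x0=(-1.9420, 0.6753, -1.4871) x1=(0.2457, 0.1747, 1.5109) x2=(-1.5660, -0.8668, 0.7769)
step 2: x0=(-1.9140, 0.6502, -1.5237) x1=(0.2307, 0.1791, 1.5215) x2=(-1.6017, -0.8533, 0.7838)
step 3: x0=(-1.8858, 0.6249, -1.5597) x1=(0.2151, 0.1832, 1.5317) x2=(-1.6372, -0.8395, 0.7907)
step 4: x0=(-1.8575, 0.5993, -1.5953) x1=(0.1988, 0.1869, 1.5416) x2=(-1.6725, -0.8256, 0.7975)
step 5: x0=(-1.8291, 0.5735, -1.6304) x1=(0.1818, 0.1903, 1.5512) x2=(-1.7076, -0.8114, 0.8042)
step 6: x0=(-1.8006, 0.5474, -1.6650) x1=(0.1641, 0.1934, 1.5605) x2=(-1.7424, -0.7970, 0.8109)
step 7: x0=(-1.7721, 0.5211, -1.6991) x1=(0.1458, 0.1962, 1.5694) x2=(-1.7770, -0.7824, 0.8175)
step 8: x0=(-1.7435, 0.4945, -1.7327) x1=(0.1268, 0.1987, 1.5780) x2=(-1.8114, -0.7676, 0.8241)
step 9: x0=(-1.7149, 0.4677, -1.7657) x1=(0.1072, 0.2009, 1.5863) x2=(-1.8455, -0.7526, 0.8306)
step 10: x0=(-1.6863, 0.4408, -1.7983) x1=(0.0869, 0.2028, 1.5943) x2=(-1.8793, -0.7374, 0.8370)
step 11: x0=(-1.6576, 0.4136, -1.8304) x1=(0.0660, 0.2044, 1.6020) x2=(-1.9129, -0.7220, 0.8434)
step 12: x0=(-1.6289, 0.3863, -1.8620) x1=(0.0445, 0.2057, 1.6093) x2=(-1.9463, -0.7065, 0.8497)
step 13: x0=(-1.6003, 0.3588, -1.8931) x1=(0.0223, 0.2068, 1.6163) x2=(-1.9794, -0.6908, 0.8559)
step 14: x0=(-1.5716, 0.3311, -1.9237) x1=(-0.0006, 0.2076, 1.6231) x2=(-2.0123, -0.6749, 0.8621)
step 15: x0=(-1.5430, 0.3034, -1.9538) x1=(-0.0241, 0.2081, 1.6295) x2=(-2.0448, -0.6588, 0.8683)
step 16: x0=(-1.5144, 0.2754, -1.9834) x1=(-0.0482, 0.2084, 1.6356) x2=(-2.0772, -0.6427, 0.8744)
step 17: x0=(-1.4858, 0.2474, -2.0126) x1=(-0.0729, 0.2085, 1.6414) x2=(-2.1092, -0.6263, 0.8804)
step 18: x0=(-1.4573, 0.2192, -2.0413) x1=(-0.0983, 0.2083, 1.6468) x2=(-2.1410, -0.6099, 0.8864)
step 19: x0=(-1.4289, 0.1909, -2.0696) x1=(-0.1244, 0.2078, 1.6520) x2=(-2.1725, -0.5932, 0.8923)
step 20: x0=(-1.4005, 0.1626, -2.0974) x1=(-0.1511, 0.2071, 1.6568) x2=(-2.2038, -0.5765, 0.8982)
step 21: x0=(-1.3721, 0.1341, -2.1248) x1=(-0.1784, 0.2062, 1.6614) x2=(-2.2347, -0.5597, 0.9041)
step 22: x0=(-1.3438, 0.1056, -2.1518) x1=(-0.2064, 0.2050, 1.6656) x2=(-2.2654, -0.5427, 0.9099)
step 23: x0=(-1.3156, 0.0770, -2.1783) x1=(-0.2350, 0.2036, 1.6695) x2=(-2.2958, -0.5256, 0.9157)
step 24: x0=(-1.2875, 0.0484, -2.2044) x1=(-0.2642, 0.2020, 1.6731) x2=(-2.3259, -0.5084, 0.9215)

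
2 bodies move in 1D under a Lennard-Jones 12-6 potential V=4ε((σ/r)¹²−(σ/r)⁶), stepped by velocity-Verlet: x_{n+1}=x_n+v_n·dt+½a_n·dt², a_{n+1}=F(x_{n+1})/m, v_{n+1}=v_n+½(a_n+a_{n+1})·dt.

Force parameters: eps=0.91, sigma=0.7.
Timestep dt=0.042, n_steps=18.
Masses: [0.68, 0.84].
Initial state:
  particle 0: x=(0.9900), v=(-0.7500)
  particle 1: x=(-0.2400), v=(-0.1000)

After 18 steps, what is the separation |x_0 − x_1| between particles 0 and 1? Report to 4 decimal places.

1.3072

step 0: x0=(0.9900) x1=(-0.2400)
step 1: x0=(0.9578) x1=(-0.2436)
step 2: x0=(0.9238) x1=(-0.2458)
step 3: x0=(0.8879) x1=(-0.2464)
step 4: x0=(0.8495) x1=(-0.2450)
step 5: x0=(0.8080) x1=(-0.2412)
step 6: x0=(0.7626) x1=(-0.2341)
step 7: x0=(0.7121) x1=(-0.2229)
step 8: x0=(0.6546) x1=(-0.2061)
step 9: x0=(0.5891) x1=(-0.1828)
step 10: x0=(0.5282) x1=(-0.1632)
step 11: x0=(0.5693) x1=(-0.2261)
step 12: x0=(0.6080) x1=(-0.2871)
step 13: x0=(0.6388) x1=(-0.3418)
step 14: x0=(0.6641) x1=(-0.3920)
step 15: x0=(0.6856) x1=(-0.4391)
step 16: x0=(0.7044) x1=(-0.4840)
step 17: x0=(0.7215) x1=(-0.5275)
step 18: x0=(0.7372) x1=(-0.5700)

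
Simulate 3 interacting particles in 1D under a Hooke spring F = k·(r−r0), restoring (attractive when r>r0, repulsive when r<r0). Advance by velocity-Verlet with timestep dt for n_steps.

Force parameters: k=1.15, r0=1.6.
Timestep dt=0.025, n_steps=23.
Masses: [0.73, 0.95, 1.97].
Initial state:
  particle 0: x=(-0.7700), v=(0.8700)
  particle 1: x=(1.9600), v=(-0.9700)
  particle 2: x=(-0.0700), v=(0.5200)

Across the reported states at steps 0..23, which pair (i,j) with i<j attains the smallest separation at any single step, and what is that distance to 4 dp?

step 0: x0=(-0.7700) x1=(1.9600) x2=(-0.0700)
step 1: x0=(-0.7481) x1=(1.9352) x2=(-0.0568)
step 2: x0=(-0.7261) x1=(1.9092) x2=(-0.0430)
step 3: x0=(-0.7039) x1=(1.8822) x2=(-0.0289)
step 4: x0=(-0.6817) x1=(1.8542) x2=(-0.0142)
step 5: x0=(-0.6595) x1=(1.8253) x2=(0.0008)
step 6: x0=(-0.6374) x1=(1.7956) x2=(0.0163)
step 7: x0=(-0.6153) x1=(1.7651) x2=(0.0322)
step 8: x0=(-0.5934) x1=(1.7339) x2=(0.0485)
step 9: x0=(-0.5718) x1=(1.7021) x2=(0.0652)
step 10: x0=(-0.5504) x1=(1.6697) x2=(0.0823)
step 11: x0=(-0.5294) x1=(1.6369) x2=(0.0997)
step 12: x0=(-0.5088) x1=(1.6037) x2=(0.1174)
step 13: x0=(-0.4886) x1=(1.5702) x2=(0.1354)
step 14: x0=(-0.4689) x1=(1.5365) x2=(0.1538)
step 15: x0=(-0.4498) x1=(1.5027) x2=(0.1724)
step 16: x0=(-0.4313) x1=(1.4688) x2=(0.1912)
step 17: x0=(-0.4135) x1=(1.4349) x2=(0.2104)
step 18: x0=(-0.3964) x1=(1.4010) x2=(0.2297)
step 19: x0=(-0.3801) x1=(1.3674) x2=(0.2492)
step 20: x0=(-0.3645) x1=(1.3340) x2=(0.2689)
step 21: x0=(-0.3499) x1=(1.3010) x2=(0.2888)
step 22: x0=(-0.3361) x1=(1.2684) x2=(0.3088)
step 23: x0=(-0.3232) x1=(1.2362) x2=(0.3289)

pair (0,2), distance 0.6222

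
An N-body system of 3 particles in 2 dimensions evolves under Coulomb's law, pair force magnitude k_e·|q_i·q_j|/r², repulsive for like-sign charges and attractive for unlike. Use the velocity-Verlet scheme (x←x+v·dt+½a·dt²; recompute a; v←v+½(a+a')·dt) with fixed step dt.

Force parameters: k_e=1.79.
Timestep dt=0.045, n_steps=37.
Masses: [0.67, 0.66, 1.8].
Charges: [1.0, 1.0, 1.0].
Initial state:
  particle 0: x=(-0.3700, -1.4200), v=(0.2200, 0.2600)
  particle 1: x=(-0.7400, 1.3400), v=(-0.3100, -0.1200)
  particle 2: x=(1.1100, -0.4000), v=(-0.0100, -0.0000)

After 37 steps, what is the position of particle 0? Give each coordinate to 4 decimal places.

(-0.7817, -2.0047)

step 0: x0=(-0.3700, -1.4200) x1=(-0.7400, 1.3400) x2=(1.1100, -0.4000)
step 1: x0=(-0.3607, -1.4091) x1=(-0.7543, 1.3352) x2=(1.1099, -0.3999)
step 2: x0=(-0.3528, -1.3999) x1=(-0.7693, 1.3318) x2=(1.1106, -0.3997)
step 3: x0=(-0.3461, -1.3924) x1=(-0.7851, 1.3296) x2=(1.1120, -0.3993)
step 4: x0=(-0.3408, -1.3865) x1=(-0.8016, 1.3287) x2=(1.1142, -0.3988)
step 5: x0=(-0.3368, -1.3823) x1=(-0.8188, 1.3290) x2=(1.1172, -0.3981)
step 6: x0=(-0.3342, -1.3798) x1=(-0.8368, 1.3306) x2=(1.1209, -0.3973)
step 7: x0=(-0.3328, -1.3790) x1=(-0.8554, 1.3335) x2=(1.1253, -0.3962)
step 8: x0=(-0.3328, -1.3799) x1=(-0.8749, 1.3375) x2=(1.1306, -0.3950)
step 9: x0=(-0.3341, -1.3824) x1=(-0.8950, 1.3428) x2=(1.1366, -0.3937)
step 10: x0=(-0.3367, -1.3865) x1=(-0.9159, 1.3493) x2=(1.1433, -0.3921)
step 11: x0=(-0.3405, -1.3923) x1=(-0.9375, 1.3570) x2=(1.1508, -0.3904)
step 12: x0=(-0.3456, -1.3997) x1=(-0.9598, 1.3658) x2=(1.1590, -0.3885)
step 13: x0=(-0.3519, -1.4087) x1=(-0.9829, 1.3757) x2=(1.1679, -0.3864)
step 14: x0=(-0.3594, -1.4192) x1=(-1.0066, 1.3868) x2=(1.1775, -0.3842)
step 15: x0=(-0.3681, -1.4313) x1=(-1.0310, 1.3989) x2=(1.1878, -0.3818)
step 16: x0=(-0.3779, -1.4448) x1=(-1.0561, 1.4121) x2=(1.1988, -0.3792)
step 17: x0=(-0.3888, -1.4598) x1=(-1.0819, 1.4263) x2=(1.2104, -0.3765)
step 18: x0=(-0.4007, -1.4761) x1=(-1.1083, 1.4416) x2=(1.2226, -0.3736)
step 19: x0=(-0.4137, -1.4939) x1=(-1.1353, 1.4578) x2=(1.2355, -0.3706)
step 20: x0=(-0.4276, -1.5130) x1=(-1.1630, 1.4749) x2=(1.2490, -0.3674)
step 21: x0=(-0.4425, -1.5333) x1=(-1.1913, 1.4930) x2=(1.2630, -0.3640)
step 22: x0=(-0.4583, -1.5550) x1=(-1.2202, 1.5120) x2=(1.2776, -0.3606)
step 23: x0=(-0.4750, -1.5778) x1=(-1.2497, 1.5319) x2=(1.2927, -0.3570)
step 24: x0=(-0.4925, -1.6019) x1=(-1.2797, 1.5526) x2=(1.3084, -0.3532)
step 25: x0=(-0.5108, -1.6270) x1=(-1.3103, 1.5741) x2=(1.3245, -0.3494)
step 26: x0=(-0.5299, -1.6533) x1=(-1.3415, 1.5964) x2=(1.3412, -0.3454)
step 27: x0=(-0.5497, -1.6806) x1=(-1.3731, 1.6195) x2=(1.3583, -0.3413)
step 28: x0=(-0.5702, -1.7090) x1=(-1.4053, 1.6433) x2=(1.3758, -0.3371)
step 29: x0=(-0.5914, -1.7383) x1=(-1.4379, 1.6678) x2=(1.3938, -0.3328)
step 30: x0=(-0.6132, -1.7686) x1=(-1.4711, 1.6931) x2=(1.4122, -0.3285)
step 31: x0=(-0.6357, -1.7998) x1=(-1.5047, 1.7190) x2=(1.4310, -0.3240)
step 32: x0=(-0.6587, -1.8319) x1=(-1.5388, 1.7456) x2=(1.4502, -0.3194)
step 33: x0=(-0.6823, -1.8649) x1=(-1.5733, 1.7728) x2=(1.4697, -0.3147)
step 34: x0=(-0.7064, -1.8987) x1=(-1.6082, 1.8006) x2=(1.4896, -0.3099)
step 35: x0=(-0.7310, -1.9333) x1=(-1.6435, 1.8290) x2=(1.5099, -0.3051)
step 36: x0=(-0.7561, -1.9686) x1=(-1.6793, 1.8579) x2=(1.5304, -0.3002)
step 37: x0=(-0.7817, -2.0047) x1=(-1.7154, 1.8874) x2=(1.5513, -0.2952)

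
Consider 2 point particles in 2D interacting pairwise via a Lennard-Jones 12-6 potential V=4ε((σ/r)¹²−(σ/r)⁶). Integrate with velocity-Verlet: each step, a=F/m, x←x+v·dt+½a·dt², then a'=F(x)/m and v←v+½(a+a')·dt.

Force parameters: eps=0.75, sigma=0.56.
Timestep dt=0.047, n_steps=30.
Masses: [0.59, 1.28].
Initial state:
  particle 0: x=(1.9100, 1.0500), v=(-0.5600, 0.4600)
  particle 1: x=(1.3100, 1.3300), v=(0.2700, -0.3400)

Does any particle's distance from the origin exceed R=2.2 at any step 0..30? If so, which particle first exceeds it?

yes, particle 0

step 0: x0=(1.9100, 1.0500) x1=(1.3100, 1.3300)
step 1: x0=(1.8792, 1.0737) x1=(1.3248, 1.3130)
step 2: x0=(1.8661, 1.0898) x1=(1.3314, 1.2996)
step 3: x0=(1.9202, 1.0795) x1=(1.3070, 1.2984)
step 4: x0=(1.9669, 1.0718) x1=(1.2860, 1.2959)
step 5: x0=(2.0024, 1.0678) x1=(1.2702, 1.2917)
step 6: x0=(2.0290, 1.0666) x1=(1.2585, 1.2863)
step 7: x0=(2.0484, 1.0674) x1=(1.2501, 1.2799)
step 8: x0=(2.0616, 1.0698) x1=(1.2446, 1.2727)
step 9: x0=(2.0693, 1.0737) x1=(1.2416, 1.2650)
step 10: x0=(2.0716, 1.0787) x1=(1.2411, 1.2566)
step 11: x0=(2.0686, 1.0849) x1=(1.2430, 1.2477)
step 12: x0=(2.0600, 1.0922) x1=(1.2475, 1.2384)
step 13: x0=(2.0451, 1.1007) x1=(1.2550, 1.2285)
step 14: x0=(2.0227, 1.1103) x1=(1.2659, 1.2180)
step 15: x0=(1.9910, 1.1213) x1=(1.2810, 1.2069)
step 16: x0=(1.9477, 1.1336) x1=(1.3015, 1.1952)
step 17: x0=(1.8969, 1.1467) x1=(1.3255, 1.1832)
step 18: x0=(1.9233, 1.1549) x1=(1.3139, 1.1734)
step 19: x0=(1.9631, 1.1627) x1=(1.2962, 1.1638)
step 20: x0=(1.9922, 1.1704) x1=(1.2833, 1.1542)
step 21: x0=(2.0095, 1.1779) x1=(1.2759, 1.1447)
step 22: x0=(2.0158, 1.1850) x1=(1.2735, 1.1355)
step 23: x0=(2.0116, 1.1913) x1=(1.2760, 1.1265)
step 24: x0=(1.9968, 1.1966) x1=(1.2834, 1.1181)
step 25: x0=(1.9704, 1.2007) x1=(1.2961, 1.1102)
step 26: x0=(1.9325, 1.2033) x1=(1.3142, 1.1030)
step 27: x0=(1.8957, 1.2060) x1=(1.3317, 1.0957)
step 28: x0=(1.9291, 1.2225) x1=(1.3168, 1.0821)
step 29: x0=(1.9627, 1.2390) x1=(1.3019, 1.0685)
step 30: x0=(1.9850, 1.2526) x1=(1.2922, 1.0562)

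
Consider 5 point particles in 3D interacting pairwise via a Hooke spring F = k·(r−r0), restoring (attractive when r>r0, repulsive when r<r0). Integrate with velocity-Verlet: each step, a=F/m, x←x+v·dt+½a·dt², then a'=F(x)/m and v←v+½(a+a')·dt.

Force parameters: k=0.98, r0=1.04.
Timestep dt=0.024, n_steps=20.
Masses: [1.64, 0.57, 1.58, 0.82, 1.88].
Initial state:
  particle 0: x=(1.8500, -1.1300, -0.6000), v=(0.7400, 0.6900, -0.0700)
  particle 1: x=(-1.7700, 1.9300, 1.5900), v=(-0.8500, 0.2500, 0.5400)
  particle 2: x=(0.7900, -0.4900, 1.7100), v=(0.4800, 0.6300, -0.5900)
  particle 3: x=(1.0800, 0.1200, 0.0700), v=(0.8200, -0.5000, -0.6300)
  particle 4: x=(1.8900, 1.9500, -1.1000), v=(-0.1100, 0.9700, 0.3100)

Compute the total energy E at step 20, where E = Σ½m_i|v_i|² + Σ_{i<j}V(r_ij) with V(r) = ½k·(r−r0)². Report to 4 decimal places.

33.0325

step 0: x0=(1.8500, -1.1300, -0.6000) x1=(-1.7700, 1.9300, 1.5900) x2=(0.7900, -0.4900, 1.7100) x3=(1.0800, 0.1200, 0.0700) x4=(1.8900, 1.9500, -1.1000)
step 1: x0=(1.8671, -1.1125, -0.6012) x1=(-1.7857, 1.9333, 1.6006) x2=(0.8015, -0.4743, 1.6951) x3=(1.0992, 0.1086, 0.0552) x4=(1.8867, 1.9725, -1.0918)
step 2: x0=(1.8829, -1.0932, -0.6013) x1=(-1.7917, 1.9312, 1.6063) x2=(0.8129, -0.4574, 1.6787) x3=(1.1173, 0.0983, 0.0410) x4=(1.8823, 1.9936, -1.0821)
step 3: x0=(1.8974, -1.0721, -0.6003) x1=(-1.7882, 1.9238, 1.6071) x2=(0.8241, -0.4393, 1.6608) x3=(1.1344, 0.0892, 0.0275) x4=(1.8766, 2.0132, -1.0708)
step 4: x0=(1.9105, -1.0492, -0.5984) x1=(-1.7750, 1.9111, 1.6031) x2=(0.8353, -0.4200, 1.6415) x3=(1.1504, 0.0814, 0.0147) x4=(1.8697, 2.0313, -1.0581)
step 5: x0=(1.9223, -1.0245, -0.5954) x1=(-1.7522, 1.8933, 1.5941) x2=(0.8464, -0.3996, 1.6208) x3=(1.1652, 0.0748, 0.0026) x4=(1.8616, 2.0479, -1.0439)
step 6: x0=(1.9328, -0.9981, -0.5914) x1=(-1.7198, 1.8703, 1.5803) x2=(0.8573, -0.3780, 1.5987) x3=(1.1790, 0.0696, -0.0088) x4=(1.8524, 2.0630, -1.0282)
step 7: x0=(1.9420, -0.9700, -0.5864) x1=(-1.6780, 1.8424, 1.5617) x2=(0.8681, -0.3553, 1.5752) x3=(1.1916, 0.0657, -0.0195) x4=(1.8420, 2.0766, -1.0111)
step 8: x0=(1.9499, -0.9402, -0.5804) x1=(-1.6269, 1.8096, 1.5383) x2=(0.8788, -0.3315, 1.5504) x3=(1.2031, 0.0632, -0.0295) x4=(1.8306, 2.0886, -0.9926)
step 9: x0=(1.9566, -0.9087, -0.5735) x1=(-1.5666, 1.7723, 1.5103) x2=(0.8894, -0.3066, 1.5243) x3=(1.2134, 0.0621, -0.0387) x4=(1.8180, 2.0991, -0.9728)
step 10: x0=(1.9619, -0.8757, -0.5656) x1=(-1.4976, 1.7304, 1.4777) x2=(0.8999, -0.2808, 1.4969) x3=(1.2227, 0.0623, -0.0472) x4=(1.8045, 2.1082, -0.9516)
step 11: x0=(1.9661, -0.8411, -0.5569) x1=(-1.4198, 1.6844, 1.4407) x2=(0.9104, -0.2539, 1.4683) x3=(1.2308, 0.0639, -0.0550) x4=(1.7899, 2.1157, -0.9292)
step 12: x0=(1.9690, -0.8050, -0.5472) x1=(-1.3338, 1.6343, 1.3993) x2=(0.9207, -0.2260, 1.4385) x3=(1.2380, 0.0668, -0.0622) x4=(1.7744, 2.1216, -0.9055)
step 13: x0=(1.9708, -0.7674, -0.5368) x1=(-1.2398, 1.5805, 1.3539) x2=(0.9310, -0.1972, 1.4075) x3=(1.2441, 0.0711, -0.0686) x4=(1.7579, 2.1261, -0.8806)
step 14: x0=(1.9715, -0.7284, -0.5255) x1=(-1.1382, 1.5231, 1.3044) x2=(0.9412, -0.1675, 1.3754) x3=(1.2492, 0.0767, -0.0744) x4=(1.7406, 2.1291, -0.8545)
step 15: x0=(1.9711, -0.6881, -0.5135) x1=(-1.0294, 1.4626, 1.2513) x2=(0.9514, -0.1369, 1.3422) x3=(1.2535, 0.0837, -0.0796) x4=(1.7225, 2.1306, -0.8273)
step 16: x0=(1.9697, -0.6465, -0.5007) x1=(-0.9139, 1.3990, 1.1945) x2=(0.9616, -0.1056, 1.3080) x3=(1.2568, 0.0919, -0.0842) x4=(1.7036, 2.1307, -0.7991)
step 17: x0=(1.9672, -0.6036, -0.4872) x1=(-0.7920, 1.3329, 1.1345) x2=(0.9718, -0.0735, 1.2728) x3=(1.2594, 0.1014, -0.0883) x4=(1.6840, 2.1292, -0.7698)
step 18: x0=(1.9639, -0.5596, -0.4731) x1=(-0.6643, 1.2643, 1.0713) x2=(0.9821, -0.0406, 1.2366) x3=(1.2612, 0.1120, -0.0919) x4=(1.6638, 2.1264, -0.7396)
step 19: x0=(1.9597, -0.5145, -0.4584) x1=(-0.5313, 1.1938, 1.0052) x2=(0.9924, -0.0071, 1.1995) x3=(1.2623, 0.1239, -0.0950) x4=(1.6429, 2.1222, -0.7085)
step 20: x0=(1.9547, -0.4684, -0.4431) x1=(-0.3935, 1.1215, 0.9366) x2=(1.0027, 0.0270, 1.1616) x3=(1.2628, 0.1368, -0.0977) x4=(1.6215, 2.1165, -0.6765)
step 0 velocities: v0=(0.7400, 0.6900, -0.0700) v1=(-0.8500, 0.2500, 0.5400) v2=(0.4800, 0.6300, -0.5900) v3=(0.8200, -0.5000, -0.6300) v4=(-0.1100, 0.9700, 0.3100)
step 0: KE=3.4479, PE=29.6025, E=33.0504
step 20 velocities: v0=(-0.2248, 1.9431, 0.6478) v1=(5.8298, -3.0412, -2.9098) v2=(0.4348, 1.4330, -1.5974) v3=(0.0100, 0.5607, -0.1050) v4=(-0.9023, -0.2628, 1.3474)
step 20: KE=24.6745, PE=8.3580, E=33.0325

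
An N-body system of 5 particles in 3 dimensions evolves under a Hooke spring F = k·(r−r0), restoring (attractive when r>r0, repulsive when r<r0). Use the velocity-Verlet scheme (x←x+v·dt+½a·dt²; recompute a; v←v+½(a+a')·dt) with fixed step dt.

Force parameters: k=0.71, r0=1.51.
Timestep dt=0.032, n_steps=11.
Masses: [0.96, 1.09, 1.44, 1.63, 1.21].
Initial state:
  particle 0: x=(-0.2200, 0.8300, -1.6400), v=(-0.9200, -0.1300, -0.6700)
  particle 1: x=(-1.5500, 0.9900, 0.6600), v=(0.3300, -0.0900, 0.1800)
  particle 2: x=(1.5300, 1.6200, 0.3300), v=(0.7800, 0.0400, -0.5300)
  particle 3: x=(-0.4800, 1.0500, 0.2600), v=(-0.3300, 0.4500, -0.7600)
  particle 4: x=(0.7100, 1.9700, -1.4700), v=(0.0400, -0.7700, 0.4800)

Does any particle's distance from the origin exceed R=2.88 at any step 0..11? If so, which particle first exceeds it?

step 0: x0=(-0.2200, 0.8300, -1.6400) x1=(-1.5500, 0.9900, 0.6600) x2=(1.5300, 1.6200, 0.3300) x3=(-0.4800, 1.0500, 0.2600) x4=(0.7100, 1.9700, -1.4700)
step 1: x0=(-0.2494, 0.8260, -1.6606) x1=(-1.5384, 0.9874, 0.6650) x2=(1.5542, 1.6211, 0.3127) x3=(-0.4903, 1.0645, 0.2354) x4=(0.7109, 1.9451, -1.4540)
step 2: x0=(-0.2786, 0.8224, -1.6794) x1=(-1.5248, 0.9852, 0.6686) x2=(1.5767, 1.6218, 0.2949) x3=(-0.4999, 1.0792, 0.2104) x4=(0.7109, 1.9197, -1.4367)
step 3: x0=(-0.3077, 0.8191, -1.6964) x1=(-1.5092, 0.9836, 0.6707) x2=(1.5975, 1.6221, 0.2765) x3=(-0.5089, 1.0941, 0.1849) x4=(0.7101, 1.8937, -1.4182)
step 4: x0=(-0.3364, 0.8162, -1.7117) x1=(-1.4916, 0.9824, 0.6714) x2=(1.6167, 1.6220, 0.2575) x3=(-0.5173, 1.1091, 0.1589) x4=(0.7085, 1.8673, -1.3985)
step 5: x0=(-0.3649, 0.8137, -1.7252) x1=(-1.4721, 0.9817, 0.6707) x2=(1.6341, 1.6214, 0.2379) x3=(-0.5251, 1.1243, 0.1325) x4=(0.7061, 1.8405, -1.3777)
step 6: x0=(-0.3930, 0.8117, -1.7369) x1=(-1.4506, 0.9814, 0.6686) x2=(1.6498, 1.6204, 0.2179) x3=(-0.5322, 1.1397, 0.1056) x4=(0.7030, 1.8133, -1.3558)
step 7: x0=(-0.4207, 0.8100, -1.7468) x1=(-1.4273, 0.9816, 0.6650) x2=(1.6637, 1.6190, 0.1973) x3=(-0.5387, 1.1552, 0.0784) x4=(0.6991, 1.7856, -1.3329)
step 8: x0=(-0.4480, 0.8087, -1.7550) x1=(-1.4021, 0.9821, 0.6601) x2=(1.6758, 1.6172, 0.1761) x3=(-0.5446, 1.1708, 0.0507) x4=(0.6944, 1.7576, -1.3091)
step 9: x0=(-0.4748, 0.8079, -1.7614) x1=(-1.3751, 0.9830, 0.6539) x2=(1.6861, 1.6150, 0.1545) x3=(-0.5498, 1.1866, 0.0227) x4=(0.6891, 1.7293, -1.2844)
step 10: x0=(-0.5010, 0.8075, -1.7661) x1=(-1.3463, 0.9843, 0.6464) x2=(1.6946, 1.6123, 0.1325) x3=(-0.5545, 1.2025, -0.0057) x4=(0.6831, 1.7007, -1.2588)
step 11: x0=(-0.5266, 0.8076, -1.7691) x1=(-1.3159, 0.9859, 0.6377) x2=(1.7013, 1.6091, 0.1099) x3=(-0.5585, 1.2185, -0.0344) x4=(0.6764, 1.6718, -1.2325)

no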